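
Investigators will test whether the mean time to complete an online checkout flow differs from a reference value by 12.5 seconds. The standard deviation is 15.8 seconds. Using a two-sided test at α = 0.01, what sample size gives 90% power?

n = 24

For a one-sample z-test, n = ((z_{α/2} + z_β)·σ/δ)².
z_{α/2} = 2.576 (two-sided α = 0.01); z_β = 1.282 (power 90% → β = 0.1).
n = (3.858 × 15.8 / 12.5)² = 23.78
Round up: n = 24.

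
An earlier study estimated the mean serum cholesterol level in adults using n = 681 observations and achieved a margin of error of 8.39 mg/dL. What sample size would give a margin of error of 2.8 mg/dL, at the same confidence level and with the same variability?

Margin of error scales as 1/√n, so n₂ = n₁·(E₁/E₂)².
n₂ = 681 × (8.39/2.8)² = 681 × 8.979 = 6114.70
Round up: n₂ = 6115.

6115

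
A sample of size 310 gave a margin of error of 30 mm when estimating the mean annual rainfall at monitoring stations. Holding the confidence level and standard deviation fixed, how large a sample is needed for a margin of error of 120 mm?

20

Margin of error scales as 1/√n, so n₂ = n₁·(E₁/E₂)².
n₂ = 310 × (30/120)² = 310 × 0.0625 = 19.38
Round up: n₂ = 20.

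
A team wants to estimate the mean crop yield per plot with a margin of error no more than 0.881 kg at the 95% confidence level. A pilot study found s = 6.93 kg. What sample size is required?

238

For a mean, the margin of error is E = z·σ/√n, so n = (zσ/E)².
At 95% confidence, z = 1.960.
n = (1.960 × 6.93 / 0.881)² = 237.70
Round up: n = 238.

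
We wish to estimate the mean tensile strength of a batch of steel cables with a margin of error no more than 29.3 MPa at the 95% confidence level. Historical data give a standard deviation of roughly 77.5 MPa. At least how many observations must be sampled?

n = 27

For a mean, the margin of error is E = z·σ/√n, so n = (zσ/E)².
At 95% confidence, z = 1.960.
n = (1.960 × 77.5 / 29.3)² = 26.88
Round up: n = 27.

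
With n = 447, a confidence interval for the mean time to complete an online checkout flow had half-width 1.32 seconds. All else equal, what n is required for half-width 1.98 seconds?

n = 199

Margin of error scales as 1/√n, so n₂ = n₁·(E₁/E₂)².
n₂ = 447 × (1.32/1.98)² = 447 × 0.4444 = 198.65
Round up: n₂ = 199.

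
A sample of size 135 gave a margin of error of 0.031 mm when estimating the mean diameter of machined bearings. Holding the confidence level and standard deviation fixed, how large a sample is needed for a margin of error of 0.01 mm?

1298

Margin of error scales as 1/√n, so n₂ = n₁·(E₁/E₂)².
n₂ = 135 × (0.031/0.01)² = 135 × 9.61 = 1297.35
Round up: n₂ = 1298.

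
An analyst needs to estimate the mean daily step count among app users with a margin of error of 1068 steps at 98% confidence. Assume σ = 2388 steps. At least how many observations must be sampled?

n = 28

For a mean, the margin of error is E = z·σ/√n, so n = (zσ/E)².
At 98% confidence, z = 2.326.
n = (2.326 × 2388 / 1068)² = 27.05
Round up: n = 28.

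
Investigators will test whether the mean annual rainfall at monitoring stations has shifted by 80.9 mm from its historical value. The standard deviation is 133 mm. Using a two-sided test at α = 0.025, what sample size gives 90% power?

n = 34

For a one-sample z-test, n = ((z_{α/2} + z_β)·σ/δ)².
z_{α/2} = 2.241 (two-sided α = 0.025); z_β = 1.282 (power 90% → β = 0.1).
n = (3.523 × 133 / 80.9)² = 33.55
Round up: n = 34.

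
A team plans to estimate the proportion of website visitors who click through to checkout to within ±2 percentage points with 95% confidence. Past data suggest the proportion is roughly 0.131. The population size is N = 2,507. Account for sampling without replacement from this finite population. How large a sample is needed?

For a proportion with margin E = 0.02 at 95% confidence, z = 1.960.
n = p̂(1−p̂)(z/E)² = 0.131 × 0.869 × (1.960/0.02)² = 1093.31 — call this n₀.
Finite-population correction with N = 2,507: n = n₀ / (1 + (n₀−1)/N) = 1093.31 / 1.436 = 761.36
Round up: n = 762.

n = 762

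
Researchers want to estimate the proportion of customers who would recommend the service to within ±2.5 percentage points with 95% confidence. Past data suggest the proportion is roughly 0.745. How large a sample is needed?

For a proportion with margin E = 0.025 at 95% confidence, z = 1.960.
n = p̂(1−p̂)(z/E)² = 0.745 × 0.255 × (1.960/0.025)² = 1167.69
Round up: n = 1168.

1168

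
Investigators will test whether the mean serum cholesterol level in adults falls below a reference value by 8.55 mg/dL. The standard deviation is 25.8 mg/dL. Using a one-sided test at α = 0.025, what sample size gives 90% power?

For a one-sample z-test, n = ((z_α + z_β)·σ/δ)².
z_α = 1.960 (one-sided α = 0.025); z_β = 1.282 (power 90% → β = 0.1).
n = (3.242 × 25.8 / 8.55)² = 95.70
Round up: n = 96.

96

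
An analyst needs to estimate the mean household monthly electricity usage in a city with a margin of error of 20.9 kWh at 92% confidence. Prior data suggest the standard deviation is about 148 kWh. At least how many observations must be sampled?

n = 154

For a mean, the margin of error is E = z·σ/√n, so n = (zσ/E)².
At 92% confidence, z = 1.751.
n = (1.751 × 148 / 20.9)² = 153.75
Round up: n = 154.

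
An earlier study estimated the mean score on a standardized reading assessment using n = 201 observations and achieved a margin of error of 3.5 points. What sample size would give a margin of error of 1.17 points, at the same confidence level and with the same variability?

Margin of error scales as 1/√n, so n₂ = n₁·(E₁/E₂)².
n₂ = 201 × (3.5/1.17)² = 201 × 8.949 = 1798.75
Round up: n₂ = 1799.

1799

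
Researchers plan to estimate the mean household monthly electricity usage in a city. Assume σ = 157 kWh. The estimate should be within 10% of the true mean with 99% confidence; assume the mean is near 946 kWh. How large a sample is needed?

19

For a mean, the margin of error is E = z·σ/√n, so n = (zσ/E)².
At 99% confidence, z = 2.576.
E = 10% of 946 = 94.6 kWh.
n = (2.576 × 157 / 94.6)² = 18.28
Round up: n = 19.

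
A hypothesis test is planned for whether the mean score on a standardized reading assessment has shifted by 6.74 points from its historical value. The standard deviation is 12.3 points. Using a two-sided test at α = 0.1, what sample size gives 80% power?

n = 21

For a one-sample z-test, n = ((z_{α/2} + z_β)·σ/δ)².
z_{α/2} = 1.645 (two-sided α = 0.1); z_β = 0.842 (power 80% → β = 0.2).
n = (2.487 × 12.3 / 6.74)² = 20.60
Round up: n = 21.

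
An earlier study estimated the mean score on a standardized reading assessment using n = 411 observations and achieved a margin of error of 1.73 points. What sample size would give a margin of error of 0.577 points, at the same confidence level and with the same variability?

Margin of error scales as 1/√n, so n₂ = n₁·(E₁/E₂)².
n₂ = 411 × (1.73/0.577)² = 411 × 8.99 = 3694.89
Round up: n₂ = 3695.

3695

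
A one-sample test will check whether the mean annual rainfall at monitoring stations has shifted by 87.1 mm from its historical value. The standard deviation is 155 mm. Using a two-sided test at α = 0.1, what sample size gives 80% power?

For a one-sample z-test, n = ((z_{α/2} + z_β)·σ/δ)².
z_{α/2} = 1.645 (two-sided α = 0.1); z_β = 0.842 (power 80% → β = 0.2).
n = (2.487 × 155 / 87.1)² = 19.59
Round up: n = 20.

20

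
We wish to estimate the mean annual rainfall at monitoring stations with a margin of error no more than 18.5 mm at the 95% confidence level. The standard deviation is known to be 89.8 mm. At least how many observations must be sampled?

91

For a mean, the margin of error is E = z·σ/√n, so n = (zσ/E)².
At 95% confidence, z = 1.960.
n = (1.960 × 89.8 / 18.5)² = 90.52
Round up: n = 91.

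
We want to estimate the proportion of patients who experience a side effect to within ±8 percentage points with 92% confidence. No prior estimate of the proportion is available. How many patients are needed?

For a proportion with margin E = 0.08 at 92% confidence, z = 1.751.
With no prior estimate, use p = 0.5, which maximizes p(1−p) at 0.25.
n = 0.25 × (z/E)² = 0.25 × (1.751/0.08)² = 119.77
Round up: n = 120.

120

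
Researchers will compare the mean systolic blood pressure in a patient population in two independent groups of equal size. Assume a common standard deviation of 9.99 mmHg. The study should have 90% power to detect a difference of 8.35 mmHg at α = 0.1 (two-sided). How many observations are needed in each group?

For two equal groups, n per group = 2·((z_{α/2} + z_β)·σ/δ)².
z_{α/2} = 1.645; z_β = 1.282 (power 90%).
n = 2 × (2.927 × 9.99 / 8.35)² = 2 × 12.26 = 24.52
Round up: n = 25 per group.

25 per group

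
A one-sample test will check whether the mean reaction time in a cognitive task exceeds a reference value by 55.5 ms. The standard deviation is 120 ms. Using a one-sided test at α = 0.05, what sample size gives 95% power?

n = 51

For a one-sample z-test, n = ((z_α + z_β)·σ/δ)².
z_α = 1.645 (one-sided α = 0.05); z_β = 1.645 (power 95% → β = 0.05).
n = (3.290 × 120 / 55.5)² = 50.60
Round up: n = 51.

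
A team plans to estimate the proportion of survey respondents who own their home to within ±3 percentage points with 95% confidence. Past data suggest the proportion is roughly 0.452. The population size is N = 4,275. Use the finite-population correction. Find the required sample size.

For a proportion with margin E = 0.03 at 95% confidence, z = 1.960.
n = p̂(1−p̂)(z/E)² = 0.452 × 0.548 × (1.960/0.03)² = 1057.28 — call this n₀.
Finite-population correction with N = 4,275: n = n₀ / (1 + (n₀−1)/N) = 1057.28 / 1.247 = 847.86
Round up: n = 848.

n = 848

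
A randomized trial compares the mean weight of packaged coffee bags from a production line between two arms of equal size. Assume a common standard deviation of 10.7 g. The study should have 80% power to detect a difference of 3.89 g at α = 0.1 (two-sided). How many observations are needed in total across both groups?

188 total

For two equal groups, n per group = 2·((z_{α/2} + z_β)·σ/δ)².
z_{α/2} = 1.645; z_β = 0.842 (power 80%).
n = 2 × (2.487 × 10.7 / 3.89)² = 2 × 46.80 = 93.60
Round up: n = 94 per group.
Total across both groups: 2 × 94 = 188.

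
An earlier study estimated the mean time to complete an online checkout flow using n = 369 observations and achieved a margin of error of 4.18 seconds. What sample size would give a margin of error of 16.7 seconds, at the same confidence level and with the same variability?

Margin of error scales as 1/√n, so n₂ = n₁·(E₁/E₂)².
n₂ = 369 × (4.18/16.7)² = 369 × 0.06265 = 23.12
Round up: n₂ = 24.

n = 24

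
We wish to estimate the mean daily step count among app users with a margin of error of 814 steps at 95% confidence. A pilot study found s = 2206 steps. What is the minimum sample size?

For a mean, the margin of error is E = z·σ/√n, so n = (zσ/E)².
At 95% confidence, z = 1.960.
n = (1.960 × 2206 / 814)² = 28.21
Round up: n = 29.

n = 29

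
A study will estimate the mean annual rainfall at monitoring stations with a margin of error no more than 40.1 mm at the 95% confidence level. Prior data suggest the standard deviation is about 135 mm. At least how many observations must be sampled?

For a mean, the margin of error is E = z·σ/√n, so n = (zσ/E)².
At 95% confidence, z = 1.960.
n = (1.960 × 135 / 40.1)² = 43.54
Round up: n = 44.

44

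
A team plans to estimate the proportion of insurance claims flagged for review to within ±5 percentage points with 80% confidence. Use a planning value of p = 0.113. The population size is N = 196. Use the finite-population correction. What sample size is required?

50

For a proportion with margin E = 0.05 at 80% confidence, z = 1.282.
n = p̂(1−p̂)(z/E)² = 0.113 × 0.887 × (1.282/0.05)² = 65.89 — call this n₀.
Finite-population correction with N = 196: n = n₀ / (1 + (n₀−1)/N) = 65.89 / 1.331 = 49.50
Round up: n = 50.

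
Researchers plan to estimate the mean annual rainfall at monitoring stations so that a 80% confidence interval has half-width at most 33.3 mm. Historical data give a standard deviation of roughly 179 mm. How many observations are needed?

48

For a mean, the margin of error is E = z·σ/√n, so n = (zσ/E)².
At 80% confidence, z = 1.282.
n = (1.282 × 179 / 33.3)² = 47.49
Round up: n = 48.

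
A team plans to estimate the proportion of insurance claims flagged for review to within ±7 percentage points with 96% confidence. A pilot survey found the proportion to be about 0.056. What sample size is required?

46

For a proportion with margin E = 0.07 at 96% confidence, z = 2.054.
n = p̂(1−p̂)(z/E)² = 0.056 × 0.944 × (2.054/0.07)² = 45.52
Round up: n = 46.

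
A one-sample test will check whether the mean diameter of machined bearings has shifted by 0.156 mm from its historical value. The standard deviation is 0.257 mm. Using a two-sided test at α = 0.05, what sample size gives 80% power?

n = 22

For a one-sample z-test, n = ((z_{α/2} + z_β)·σ/δ)².
z_{α/2} = 1.960 (two-sided α = 0.05); z_β = 0.842 (power 80% → β = 0.2).
n = (2.802 × 0.257 / 0.156)² = 21.31
Round up: n = 22.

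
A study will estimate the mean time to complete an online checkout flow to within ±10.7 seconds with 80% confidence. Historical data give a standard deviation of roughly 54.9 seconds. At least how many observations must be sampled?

For a mean, the margin of error is E = z·σ/√n, so n = (zσ/E)².
At 80% confidence, z = 1.282.
n = (1.282 × 54.9 / 10.7)² = 43.27
Round up: n = 44.

n = 44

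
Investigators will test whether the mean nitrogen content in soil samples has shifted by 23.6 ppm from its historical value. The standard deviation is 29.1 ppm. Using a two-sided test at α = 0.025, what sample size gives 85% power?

For a one-sample z-test, n = ((z_{α/2} + z_β)·σ/δ)².
z_{α/2} = 2.241 (two-sided α = 0.025); z_β = 1.036 (power 85% → β = 0.15).
n = (3.277 × 29.1 / 23.6)² = 16.33
Round up: n = 17.

17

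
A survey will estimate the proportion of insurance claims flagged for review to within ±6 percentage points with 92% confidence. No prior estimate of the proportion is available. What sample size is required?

For a proportion with margin E = 0.06 at 92% confidence, z = 1.751.
With no prior estimate, use p = 0.5, which maximizes p(1−p) at 0.25.
n = 0.25 × (z/E)² = 0.25 × (1.751/0.06)² = 212.92
Round up: n = 213.

n = 213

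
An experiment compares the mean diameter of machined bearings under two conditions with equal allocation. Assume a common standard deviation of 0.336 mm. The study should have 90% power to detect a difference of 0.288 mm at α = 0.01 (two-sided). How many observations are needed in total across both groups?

For two equal groups, n per group = 2·((z_{α/2} + z_β)·σ/δ)².
z_{α/2} = 2.576; z_β = 1.282 (power 90%).
n = 2 × (3.858 × 0.336 / 0.288)² = 2 × 20.26 = 40.52
Round up: n = 41 per group.
Total across both groups: 2 × 41 = 82.

82 total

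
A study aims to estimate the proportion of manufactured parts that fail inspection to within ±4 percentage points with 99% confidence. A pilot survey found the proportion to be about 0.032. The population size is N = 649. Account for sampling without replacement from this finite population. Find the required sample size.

For a proportion with margin E = 0.04 at 99% confidence, z = 2.576.
n = p̂(1−p̂)(z/E)² = 0.032 × 0.968 × (2.576/0.04)² = 128.47 — call this n₀.
Finite-population correction with N = 649: n = n₀ / (1 + (n₀−1)/N) = 128.47 / 1.196 = 107.42
Round up: n = 108.

108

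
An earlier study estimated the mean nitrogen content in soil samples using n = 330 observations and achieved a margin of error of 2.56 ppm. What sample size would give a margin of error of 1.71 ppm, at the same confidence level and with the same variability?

Margin of error scales as 1/√n, so n₂ = n₁·(E₁/E₂)².
n₂ = 330 × (2.56/1.71)² = 330 × 2.241 = 739.53
Round up: n₂ = 740.

n = 740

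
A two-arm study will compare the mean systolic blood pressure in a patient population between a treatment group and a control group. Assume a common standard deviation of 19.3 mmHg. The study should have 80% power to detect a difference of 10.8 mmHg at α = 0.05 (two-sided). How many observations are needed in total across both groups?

102 total

For two equal groups, n per group = 2·((z_{α/2} + z_β)·σ/δ)².
z_{α/2} = 1.960; z_β = 0.842 (power 80%).
n = 2 × (2.802 × 19.3 / 10.8)² = 2 × 25.07 = 50.14
Round up: n = 51 per group.
Total across both groups: 2 × 51 = 102.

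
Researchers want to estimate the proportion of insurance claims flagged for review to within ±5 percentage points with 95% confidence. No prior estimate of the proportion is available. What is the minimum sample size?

n = 385

For a proportion with margin E = 0.05 at 95% confidence, z = 1.960.
With no prior estimate, use p = 0.5, which maximizes p(1−p) at 0.25.
n = 0.25 × (z/E)² = 0.25 × (1.960/0.05)² = 384.16
Round up: n = 385.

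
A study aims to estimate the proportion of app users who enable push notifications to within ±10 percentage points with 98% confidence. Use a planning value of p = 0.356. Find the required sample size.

125

For a proportion with margin E = 0.1 at 98% confidence, z = 2.326.
n = p̂(1−p̂)(z/E)² = 0.356 × 0.644 × (2.326/0.1)² = 124.04
Round up: n = 125.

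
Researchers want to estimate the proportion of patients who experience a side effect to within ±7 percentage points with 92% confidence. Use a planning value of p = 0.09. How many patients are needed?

For a proportion with margin E = 0.07 at 92% confidence, z = 1.751.
n = p̂(1−p̂)(z/E)² = 0.09 × 0.91 × (1.751/0.07)² = 51.25
Round up: n = 52.

52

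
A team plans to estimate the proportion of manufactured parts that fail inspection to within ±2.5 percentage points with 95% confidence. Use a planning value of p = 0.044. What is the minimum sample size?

259

For a proportion with margin E = 0.025 at 95% confidence, z = 1.960.
n = p̂(1−p̂)(z/E)² = 0.044 × 0.956 × (1.960/0.025)² = 258.55
Round up: n = 259.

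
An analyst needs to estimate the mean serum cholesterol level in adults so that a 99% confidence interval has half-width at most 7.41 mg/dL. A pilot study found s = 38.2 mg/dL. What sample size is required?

For a mean, the margin of error is E = z·σ/√n, so n = (zσ/E)².
At 99% confidence, z = 2.576.
n = (2.576 × 38.2 / 7.41)² = 176.35
Round up: n = 177.

177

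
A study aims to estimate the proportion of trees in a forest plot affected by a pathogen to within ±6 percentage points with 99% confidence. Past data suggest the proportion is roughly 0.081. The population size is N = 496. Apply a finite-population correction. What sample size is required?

For a proportion with margin E = 0.06 at 99% confidence, z = 2.576.
n = p̂(1−p̂)(z/E)² = 0.081 × 0.919 × (2.576/0.06)² = 137.21 — call this n₀.
Finite-population correction with N = 496: n = n₀ / (1 + (n₀−1)/N) = 137.21 / 1.275 = 107.62
Round up: n = 108.

108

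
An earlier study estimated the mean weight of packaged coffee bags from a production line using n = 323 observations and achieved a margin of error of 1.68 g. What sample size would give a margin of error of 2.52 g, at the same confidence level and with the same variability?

144

Margin of error scales as 1/√n, so n₂ = n₁·(E₁/E₂)².
n₂ = 323 × (1.68/2.52)² = 323 × 0.4444 = 143.54
Round up: n₂ = 144.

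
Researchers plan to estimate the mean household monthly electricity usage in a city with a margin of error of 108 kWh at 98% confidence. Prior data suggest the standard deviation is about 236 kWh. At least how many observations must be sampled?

For a mean, the margin of error is E = z·σ/√n, so n = (zσ/E)².
At 98% confidence, z = 2.326.
n = (2.326 × 236 / 108)² = 25.83
Round up: n = 26.

n = 26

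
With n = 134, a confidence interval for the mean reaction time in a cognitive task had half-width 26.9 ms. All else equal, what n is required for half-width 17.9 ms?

n = 303

Margin of error scales as 1/√n, so n₂ = n₁·(E₁/E₂)².
n₂ = 134 × (26.9/17.9)² = 134 × 2.258 = 302.57
Round up: n₂ = 303.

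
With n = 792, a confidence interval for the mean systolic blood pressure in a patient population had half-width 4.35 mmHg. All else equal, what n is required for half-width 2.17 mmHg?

Margin of error scales as 1/√n, so n₂ = n₁·(E₁/E₂)².
n₂ = 792 × (4.35/2.17)² = 792 × 4.018 = 3182.26
Round up: n₂ = 3183.

3183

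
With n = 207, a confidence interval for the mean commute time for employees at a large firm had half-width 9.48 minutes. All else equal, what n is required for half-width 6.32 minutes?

Margin of error scales as 1/√n, so n₂ = n₁·(E₁/E₂)².
n₂ = 207 × (9.48/6.32)² = 207 × 2.25 = 465.75
Round up: n₂ = 466.

466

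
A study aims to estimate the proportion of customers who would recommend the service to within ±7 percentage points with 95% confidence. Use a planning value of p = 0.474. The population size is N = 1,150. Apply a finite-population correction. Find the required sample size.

For a proportion with margin E = 0.07 at 95% confidence, z = 1.960.
n = p̂(1−p̂)(z/E)² = 0.474 × 0.526 × (1.960/0.07)² = 195.47 — call this n₀.
Finite-population correction with N = 1,150: n = n₀ / (1 + (n₀−1)/N) = 195.47 / 1.169 = 167.21
Round up: n = 168.

168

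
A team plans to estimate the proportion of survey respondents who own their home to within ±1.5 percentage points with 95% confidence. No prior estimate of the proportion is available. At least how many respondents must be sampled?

4269

For a proportion with margin E = 0.015 at 95% confidence, z = 1.960.
With no prior estimate, use p = 0.5, which maximizes p(1−p) at 0.25.
n = 0.25 × (z/E)² = 0.25 × (1.960/0.015)² = 4268.44
Round up: n = 4269.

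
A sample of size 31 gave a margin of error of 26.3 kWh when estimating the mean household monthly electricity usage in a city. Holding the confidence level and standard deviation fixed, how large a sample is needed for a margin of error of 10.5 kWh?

195

Margin of error scales as 1/√n, so n₂ = n₁·(E₁/E₂)².
n₂ = 31 × (26.3/10.5)² = 31 × 6.274 = 194.49
Round up: n₂ = 195.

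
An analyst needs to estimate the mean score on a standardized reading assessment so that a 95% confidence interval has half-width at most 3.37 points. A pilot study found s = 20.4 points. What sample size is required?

n = 141

For a mean, the margin of error is E = z·σ/√n, so n = (zσ/E)².
At 95% confidence, z = 1.960.
n = (1.960 × 20.4 / 3.37)² = 140.77
Round up: n = 141.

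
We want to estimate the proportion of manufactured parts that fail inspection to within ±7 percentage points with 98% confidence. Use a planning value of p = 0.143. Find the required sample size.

For a proportion with margin E = 0.07 at 98% confidence, z = 2.326.
n = p̂(1−p̂)(z/E)² = 0.143 × 0.857 × (2.326/0.07)² = 135.31
Round up: n = 136.

n = 136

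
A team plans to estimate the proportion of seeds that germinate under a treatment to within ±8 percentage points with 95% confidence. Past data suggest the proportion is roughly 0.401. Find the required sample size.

145

For a proportion with margin E = 0.08 at 95% confidence, z = 1.960.
n = p̂(1−p̂)(z/E)² = 0.401 × 0.599 × (1.960/0.08)² = 144.18
Round up: n = 145.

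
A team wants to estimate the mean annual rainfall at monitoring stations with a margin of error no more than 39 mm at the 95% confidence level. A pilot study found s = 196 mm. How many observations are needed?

For a mean, the margin of error is E = z·σ/√n, so n = (zσ/E)².
At 95% confidence, z = 1.960.
n = (1.960 × 196 / 39)² = 97.03
Round up: n = 98.

98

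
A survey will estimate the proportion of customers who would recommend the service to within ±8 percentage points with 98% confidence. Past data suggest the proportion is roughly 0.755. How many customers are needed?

n = 157

For a proportion with margin E = 0.08 at 98% confidence, z = 2.326.
n = p̂(1−p̂)(z/E)² = 0.755 × 0.245 × (2.326/0.08)² = 156.37
Round up: n = 157.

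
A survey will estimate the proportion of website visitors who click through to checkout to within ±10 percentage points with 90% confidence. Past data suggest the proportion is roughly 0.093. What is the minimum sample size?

n = 23

For a proportion with margin E = 0.1 at 90% confidence, z = 1.645.
n = p̂(1−p̂)(z/E)² = 0.093 × 0.907 × (1.645/0.1)² = 22.83
Round up: n = 23.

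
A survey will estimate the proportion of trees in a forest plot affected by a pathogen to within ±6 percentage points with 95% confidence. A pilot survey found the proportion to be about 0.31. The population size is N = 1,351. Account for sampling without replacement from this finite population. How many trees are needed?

n = 196

For a proportion with margin E = 0.06 at 95% confidence, z = 1.960.
n = p̂(1−p̂)(z/E)² = 0.31 × 0.69 × (1.960/0.06)² = 228.26 — call this n₀.
Finite-population correction with N = 1,351: n = n₀ / (1 + (n₀−1)/N) = 228.26 / 1.168 = 195.43
Round up: n = 196.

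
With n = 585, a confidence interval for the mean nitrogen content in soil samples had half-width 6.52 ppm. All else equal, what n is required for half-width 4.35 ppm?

Margin of error scales as 1/√n, so n₂ = n₁·(E₁/E₂)².
n₂ = 585 × (6.52/4.35)² = 585 × 2.247 = 1314.49
Round up: n₂ = 1315.

1315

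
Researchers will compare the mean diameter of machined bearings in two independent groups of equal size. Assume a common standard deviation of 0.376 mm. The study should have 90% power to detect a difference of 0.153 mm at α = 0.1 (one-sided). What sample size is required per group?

For two equal groups, n per group = 2·((z_α + z_β)·σ/δ)².
z_α = 1.282; z_β = 1.282 (power 90%).
n = 2 × (2.564 × 0.376 / 0.153)² = 2 × 39.70 = 79.40
Round up: n = 80 per group.

80 per group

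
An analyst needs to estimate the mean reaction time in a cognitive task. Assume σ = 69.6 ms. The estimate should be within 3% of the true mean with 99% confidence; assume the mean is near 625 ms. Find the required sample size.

92

For a mean, the margin of error is E = z·σ/√n, so n = (zσ/E)².
At 99% confidence, z = 2.576.
E = 3% of 625 = 18.75 ms.
n = (2.576 × 69.6 / 18.75)² = 91.43
Round up: n = 92.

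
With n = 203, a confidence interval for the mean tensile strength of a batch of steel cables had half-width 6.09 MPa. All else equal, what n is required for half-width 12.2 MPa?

51

Margin of error scales as 1/√n, so n₂ = n₁·(E₁/E₂)².
n₂ = 203 × (6.09/12.2)² = 203 × 0.2492 = 50.59
Round up: n₂ = 51.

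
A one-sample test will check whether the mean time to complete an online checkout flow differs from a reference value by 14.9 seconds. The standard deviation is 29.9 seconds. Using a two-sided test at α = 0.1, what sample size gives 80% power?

For a one-sample z-test, n = ((z_{α/2} + z_β)·σ/δ)².
z_{α/2} = 1.645 (two-sided α = 0.1); z_β = 0.842 (power 80% → β = 0.2).
n = (2.487 × 29.9 / 14.9)² = 24.91
Round up: n = 25.

25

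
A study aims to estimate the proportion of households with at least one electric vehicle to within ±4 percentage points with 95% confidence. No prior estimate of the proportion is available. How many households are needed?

For a proportion with margin E = 0.04 at 95% confidence, z = 1.960.
With no prior estimate, use p = 0.5, which maximizes p(1−p) at 0.25.
n = 0.25 × (z/E)² = 0.25 × (1.960/0.04)² = 600.25
Round up: n = 601.

n = 601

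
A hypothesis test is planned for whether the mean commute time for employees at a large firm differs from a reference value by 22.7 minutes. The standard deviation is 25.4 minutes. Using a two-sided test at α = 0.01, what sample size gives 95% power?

For a one-sample z-test, n = ((z_{α/2} + z_β)·σ/δ)².
z_{α/2} = 2.576 (two-sided α = 0.01); z_β = 1.645 (power 95% → β = 0.05).
n = (4.221 × 25.4 / 22.7)² = 22.31
Round up: n = 23.

n = 23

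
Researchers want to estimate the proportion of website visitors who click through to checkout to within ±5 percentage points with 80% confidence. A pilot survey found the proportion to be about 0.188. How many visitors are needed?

For a proportion with margin E = 0.05 at 80% confidence, z = 1.282.
n = p̂(1−p̂)(z/E)² = 0.188 × 0.812 × (1.282/0.05)² = 100.36
Round up: n = 101.

101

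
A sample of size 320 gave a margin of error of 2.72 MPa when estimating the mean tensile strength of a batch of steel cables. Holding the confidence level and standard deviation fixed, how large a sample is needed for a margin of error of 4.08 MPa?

Margin of error scales as 1/√n, so n₂ = n₁·(E₁/E₂)².
n₂ = 320 × (2.72/4.08)² = 320 × 0.4444 = 142.21
Round up: n₂ = 143.

143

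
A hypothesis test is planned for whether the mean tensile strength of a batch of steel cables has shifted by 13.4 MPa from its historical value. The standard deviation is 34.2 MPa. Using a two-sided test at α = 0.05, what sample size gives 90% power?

For a one-sample z-test, n = ((z_{α/2} + z_β)·σ/δ)².
z_{α/2} = 1.960 (two-sided α = 0.05); z_β = 1.282 (power 90% → β = 0.1).
n = (3.242 × 34.2 / 13.4)² = 68.47
Round up: n = 69.

n = 69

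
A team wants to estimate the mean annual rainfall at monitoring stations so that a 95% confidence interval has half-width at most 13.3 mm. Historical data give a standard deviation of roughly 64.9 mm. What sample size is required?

For a mean, the margin of error is E = z·σ/√n, so n = (zσ/E)².
At 95% confidence, z = 1.960.
n = (1.960 × 64.9 / 13.3)² = 91.47
Round up: n = 92.

92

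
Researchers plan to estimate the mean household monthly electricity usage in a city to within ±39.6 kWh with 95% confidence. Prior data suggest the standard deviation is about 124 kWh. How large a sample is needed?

38

For a mean, the margin of error is E = z·σ/√n, so n = (zσ/E)².
At 95% confidence, z = 1.960.
n = (1.960 × 124 / 39.6)² = 37.67
Round up: n = 38.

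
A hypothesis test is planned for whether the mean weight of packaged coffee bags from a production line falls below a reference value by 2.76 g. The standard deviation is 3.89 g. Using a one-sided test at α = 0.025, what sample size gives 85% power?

For a one-sample z-test, n = ((z_α + z_β)·σ/δ)².
z_α = 1.960 (one-sided α = 0.025); z_β = 1.036 (power 85% → β = 0.15).
n = (2.996 × 3.89 / 2.76)² = 17.83
Round up: n = 18.

18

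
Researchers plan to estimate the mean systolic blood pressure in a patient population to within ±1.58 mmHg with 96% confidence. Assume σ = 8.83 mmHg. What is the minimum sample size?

For a mean, the margin of error is E = z·σ/√n, so n = (zσ/E)².
At 96% confidence, z = 2.054.
n = (2.054 × 8.83 / 1.58)² = 131.77
Round up: n = 132.

n = 132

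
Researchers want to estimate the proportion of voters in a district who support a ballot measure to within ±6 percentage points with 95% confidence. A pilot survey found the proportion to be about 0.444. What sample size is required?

For a proportion with margin E = 0.06 at 95% confidence, z = 1.960.
n = p̂(1−p̂)(z/E)² = 0.444 × 0.556 × (1.960/0.06)² = 263.43
Round up: n = 264.

n = 264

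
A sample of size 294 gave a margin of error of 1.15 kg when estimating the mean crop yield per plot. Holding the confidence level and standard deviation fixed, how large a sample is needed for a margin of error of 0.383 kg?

Margin of error scales as 1/√n, so n₂ = n₁·(E₁/E₂)².
n₂ = 294 × (1.15/0.383)² = 294 × 9.016 = 2650.70
Round up: n₂ = 2651.

n = 2651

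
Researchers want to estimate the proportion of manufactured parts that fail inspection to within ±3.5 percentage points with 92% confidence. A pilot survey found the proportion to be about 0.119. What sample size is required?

For a proportion with margin E = 0.035 at 92% confidence, z = 1.751.
n = p̂(1−p̂)(z/E)² = 0.119 × 0.881 × (1.751/0.035)² = 262.40
Round up: n = 263.

263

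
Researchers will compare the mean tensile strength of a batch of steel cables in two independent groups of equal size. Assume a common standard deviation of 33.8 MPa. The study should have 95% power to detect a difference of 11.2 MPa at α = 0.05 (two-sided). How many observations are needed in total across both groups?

For two equal groups, n per group = 2·((z_{α/2} + z_β)·σ/δ)².
z_{α/2} = 1.960; z_β = 1.645 (power 95%).
n = 2 × (3.605 × 33.8 / 11.2)² = 2 × 118.36 = 236.72
Round up: n = 237 per group.
Total across both groups: 2 × 237 = 474.

474 total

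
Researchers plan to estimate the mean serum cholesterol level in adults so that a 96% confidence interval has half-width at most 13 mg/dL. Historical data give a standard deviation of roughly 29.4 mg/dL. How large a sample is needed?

22

For a mean, the margin of error is E = z·σ/√n, so n = (zσ/E)².
At 96% confidence, z = 2.054.
n = (2.054 × 29.4 / 13)² = 21.58
Round up: n = 22.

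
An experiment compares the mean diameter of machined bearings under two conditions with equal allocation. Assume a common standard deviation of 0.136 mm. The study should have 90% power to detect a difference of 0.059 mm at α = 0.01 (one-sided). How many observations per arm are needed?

139 per group

For two equal groups, n per group = 2·((z_α + z_β)·σ/δ)².
z_α = 2.326; z_β = 1.282 (power 90%).
n = 2 × (3.608 × 0.136 / 0.059)² = 2 × 69.17 = 138.34
Round up: n = 139 per group.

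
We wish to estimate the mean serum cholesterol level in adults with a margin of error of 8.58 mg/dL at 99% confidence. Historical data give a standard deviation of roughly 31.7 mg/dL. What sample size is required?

For a mean, the margin of error is E = z·σ/√n, so n = (zσ/E)².
At 99% confidence, z = 2.576.
n = (2.576 × 31.7 / 8.58)² = 90.58
Round up: n = 91.

91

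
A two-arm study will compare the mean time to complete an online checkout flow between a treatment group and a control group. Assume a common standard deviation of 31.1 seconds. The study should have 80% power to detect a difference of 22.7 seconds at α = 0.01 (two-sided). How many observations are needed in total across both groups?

For two equal groups, n per group = 2·((z_{α/2} + z_β)·σ/δ)².
z_{α/2} = 2.576; z_β = 0.842 (power 80%).
n = 2 × (3.418 × 31.1 / 22.7)² = 2 × 21.93 = 43.86
Round up: n = 44 per group.
Total across both groups: 2 × 44 = 88.

88 total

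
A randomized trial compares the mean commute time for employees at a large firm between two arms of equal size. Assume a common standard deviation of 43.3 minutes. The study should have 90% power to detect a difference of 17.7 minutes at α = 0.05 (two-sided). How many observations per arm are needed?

For two equal groups, n per group = 2·((z_{α/2} + z_β)·σ/δ)².
z_{α/2} = 1.960; z_β = 1.282 (power 90%).
n = 2 × (3.242 × 43.3 / 17.7)² = 2 × 62.90 = 125.80
Round up: n = 126 per group.

126 per group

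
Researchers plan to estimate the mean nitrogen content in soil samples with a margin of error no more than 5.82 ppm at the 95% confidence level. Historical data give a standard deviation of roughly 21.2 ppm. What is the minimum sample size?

51

For a mean, the margin of error is E = z·σ/√n, so n = (zσ/E)².
At 95% confidence, z = 1.960.
n = (1.960 × 21.2 / 5.82)² = 50.97
Round up: n = 51.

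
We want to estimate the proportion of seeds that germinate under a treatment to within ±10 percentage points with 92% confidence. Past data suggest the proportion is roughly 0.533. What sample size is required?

n = 77

For a proportion with margin E = 0.1 at 92% confidence, z = 1.751.
n = p̂(1−p̂)(z/E)² = 0.533 × 0.467 × (1.751/0.1)² = 76.32
Round up: n = 77.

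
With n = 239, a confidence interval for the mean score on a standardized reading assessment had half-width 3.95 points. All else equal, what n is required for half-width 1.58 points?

1494

Margin of error scales as 1/√n, so n₂ = n₁·(E₁/E₂)².
n₂ = 239 × (3.95/1.58)² = 239 × 6.25 = 1493.75
Round up: n₂ = 1494.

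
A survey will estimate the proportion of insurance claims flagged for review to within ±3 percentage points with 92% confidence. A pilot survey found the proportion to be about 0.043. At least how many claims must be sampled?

141

For a proportion with margin E = 0.03 at 92% confidence, z = 1.751.
n = p̂(1−p̂)(z/E)² = 0.043 × 0.957 × (1.751/0.03)² = 140.19
Round up: n = 141.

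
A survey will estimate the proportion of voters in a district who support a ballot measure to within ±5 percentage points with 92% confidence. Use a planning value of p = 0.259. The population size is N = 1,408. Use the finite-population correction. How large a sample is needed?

For a proportion with margin E = 0.05 at 92% confidence, z = 1.751.
n = p̂(1−p̂)(z/E)² = 0.259 × 0.741 × (1.751/0.05)² = 235.37 — call this n₀.
Finite-population correction with N = 1,408: n = n₀ / (1 + (n₀−1)/N) = 235.37 / 1.166 = 201.86
Round up: n = 202.

202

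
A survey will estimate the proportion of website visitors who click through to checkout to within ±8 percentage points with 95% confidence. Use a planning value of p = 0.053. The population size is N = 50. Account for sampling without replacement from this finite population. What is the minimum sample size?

For a proportion with margin E = 0.08 at 95% confidence, z = 1.960.
n = p̂(1−p̂)(z/E)² = 0.053 × 0.947 × (1.960/0.08)² = 30.13 — call this n₀.
Finite-population correction with N = 50: n = n₀ / (1 + (n₀−1)/N) = 30.13 / 1.583 = 19.03
Round up: n = 20.

20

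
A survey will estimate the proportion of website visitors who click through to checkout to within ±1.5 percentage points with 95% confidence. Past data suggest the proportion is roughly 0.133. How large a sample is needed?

For a proportion with margin E = 0.015 at 95% confidence, z = 1.960.
n = p̂(1−p̂)(z/E)² = 0.133 × 0.867 × (1.960/0.015)² = 1968.79
Round up: n = 1969.

n = 1969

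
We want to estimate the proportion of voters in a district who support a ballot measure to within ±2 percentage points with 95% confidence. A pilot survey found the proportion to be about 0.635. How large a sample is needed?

2226

For a proportion with margin E = 0.02 at 95% confidence, z = 1.960.
n = p̂(1−p̂)(z/E)² = 0.635 × 0.365 × (1.960/0.02)² = 2225.97
Round up: n = 2226.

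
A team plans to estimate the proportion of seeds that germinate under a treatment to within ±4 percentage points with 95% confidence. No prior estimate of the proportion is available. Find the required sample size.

n = 601

For a proportion with margin E = 0.04 at 95% confidence, z = 1.960.
With no prior estimate, use p = 0.5, which maximizes p(1−p) at 0.25.
n = 0.25 × (z/E)² = 0.25 × (1.960/0.04)² = 600.25
Round up: n = 601.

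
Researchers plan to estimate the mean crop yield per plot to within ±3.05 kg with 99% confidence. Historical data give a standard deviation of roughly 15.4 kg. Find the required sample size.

For a mean, the margin of error is E = z·σ/√n, so n = (zσ/E)².
At 99% confidence, z = 2.576.
n = (2.576 × 15.4 / 3.05)² = 169.17
Round up: n = 170.

170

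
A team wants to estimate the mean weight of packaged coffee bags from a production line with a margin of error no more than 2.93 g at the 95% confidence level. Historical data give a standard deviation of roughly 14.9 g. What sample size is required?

For a mean, the margin of error is E = z·σ/√n, so n = (zσ/E)².
At 95% confidence, z = 1.960.
n = (1.960 × 14.9 / 2.93)² = 99.35
Round up: n = 100.

n = 100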